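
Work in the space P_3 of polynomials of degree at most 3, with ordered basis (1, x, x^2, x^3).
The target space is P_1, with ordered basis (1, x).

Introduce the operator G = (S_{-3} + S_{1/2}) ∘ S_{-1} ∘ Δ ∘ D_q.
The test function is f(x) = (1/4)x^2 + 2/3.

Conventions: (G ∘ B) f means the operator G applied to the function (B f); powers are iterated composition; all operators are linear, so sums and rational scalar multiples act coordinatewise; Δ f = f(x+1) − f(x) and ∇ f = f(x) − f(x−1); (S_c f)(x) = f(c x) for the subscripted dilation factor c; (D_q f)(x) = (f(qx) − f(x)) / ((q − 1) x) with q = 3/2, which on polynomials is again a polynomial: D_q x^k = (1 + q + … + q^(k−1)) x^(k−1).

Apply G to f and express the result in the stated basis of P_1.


the image equals g(x) = 5/4

D_q f = (5/8)x
Δ D_q f = 5/8
S_{-1} Δ D_q f = 5/8
S_{-3} (S_{-1} ∘ Δ) D_q f = 5/8
S_{1/2} (S_{-1} ∘ Δ) D_q f = 5/8
(S_{-3} + S_{1/2}) (S_{-1} ∘ Δ) D_q f = 5/4


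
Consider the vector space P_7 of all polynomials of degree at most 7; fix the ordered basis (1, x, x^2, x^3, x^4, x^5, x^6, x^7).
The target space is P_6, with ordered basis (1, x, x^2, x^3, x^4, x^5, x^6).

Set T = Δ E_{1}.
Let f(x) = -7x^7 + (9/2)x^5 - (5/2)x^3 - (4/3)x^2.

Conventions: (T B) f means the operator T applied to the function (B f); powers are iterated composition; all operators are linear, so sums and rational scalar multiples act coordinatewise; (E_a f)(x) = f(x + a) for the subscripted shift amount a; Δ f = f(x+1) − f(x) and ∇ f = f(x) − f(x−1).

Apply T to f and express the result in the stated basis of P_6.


E_{1} f = -7x^7 - 49x^6 - (285/2)x^5 - (445/2)x^4 - (405/2)x^3 - (665/6)x^2 - (110/3)x - 19/3
Δ E_{1} f = -49x^6 - 441x^5 - (3385/2)x^4 - 3540x^3 - (8499/2)x^2 - (8324/3)x - 771

g(x) = -49x^6 - 441x^5 - (3385/2)x^4 - 3540x^3 - (8499/2)x^2 - (8324/3)x - 771


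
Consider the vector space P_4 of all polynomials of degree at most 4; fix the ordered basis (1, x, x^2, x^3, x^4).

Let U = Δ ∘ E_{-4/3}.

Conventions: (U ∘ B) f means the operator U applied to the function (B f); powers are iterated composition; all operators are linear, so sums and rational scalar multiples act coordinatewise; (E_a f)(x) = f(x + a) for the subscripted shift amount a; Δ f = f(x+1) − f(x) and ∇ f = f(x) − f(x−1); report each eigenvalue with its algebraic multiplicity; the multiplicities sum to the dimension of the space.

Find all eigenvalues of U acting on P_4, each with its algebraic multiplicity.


λ = 0 (multiplicity 5)

image of 1: 0
image of x: 1
image of x^2: 2x - 5/3
image of x^3: 3x^2 - 5x + 7/3
image of x^4: 4x^3 - 10x^2 + (28/3)x - 85/27
the matrix is upper triangular; its diagonal is (0, 0, 0, 0, 0)
for a triangular matrix the eigenvalues are the diagonal entries, with algebraic multiplicity their repetition count


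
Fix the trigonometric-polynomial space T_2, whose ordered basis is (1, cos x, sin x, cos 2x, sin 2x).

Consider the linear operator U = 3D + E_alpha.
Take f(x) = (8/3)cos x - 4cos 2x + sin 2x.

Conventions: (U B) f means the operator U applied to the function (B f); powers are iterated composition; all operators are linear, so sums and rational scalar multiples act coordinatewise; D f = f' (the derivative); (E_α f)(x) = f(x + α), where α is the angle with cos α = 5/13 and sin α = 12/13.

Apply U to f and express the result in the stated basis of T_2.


D f = -(8/3)sin x + 2cos 2x + 8sin 2x
(3D) f = -8sin x + 6cos 2x + 24sin 2x
E_alpha f = (40/39)cos x - (32/13)sin x + (596/169)cos 2x + (361/169)sin 2x
(3D + E_alpha) f = (40/39)cos x - (136/13)sin x + (1610/169)cos 2x + (4417/169)sin 2x

the result is g(x) = (40/39)cos x - (136/13)sin x + (1610/169)cos 2x + (4417/169)sin 2x


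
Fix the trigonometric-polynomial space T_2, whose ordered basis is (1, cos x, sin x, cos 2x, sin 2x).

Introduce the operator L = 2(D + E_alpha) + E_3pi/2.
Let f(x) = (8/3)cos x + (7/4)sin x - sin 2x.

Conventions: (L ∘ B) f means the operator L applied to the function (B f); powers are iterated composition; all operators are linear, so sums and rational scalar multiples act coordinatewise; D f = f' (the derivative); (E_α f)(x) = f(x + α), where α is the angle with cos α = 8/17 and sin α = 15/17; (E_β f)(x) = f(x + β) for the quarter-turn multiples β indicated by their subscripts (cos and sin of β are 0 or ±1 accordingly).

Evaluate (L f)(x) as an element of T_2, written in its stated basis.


g(x) = (1499/204)cos x - (292/51)sin x - (1636/289)cos 2x + (611/289)sin 2x

D f = (7/4)cos x - (8/3)sin x - 2cos 2x
E_alpha f = (571/204)cos x - (26/17)sin x - (240/289)cos 2x + (161/289)sin 2x
(D + E_alpha) f = (232/51)cos x - (214/51)sin x - (818/289)cos 2x + (161/289)sin 2x
(2(D + E_alpha)) f = (464/51)cos x - (428/51)sin x - (1636/289)cos 2x + (322/289)sin 2x
E_3pi/2 f = -(7/4)cos x + (8/3)sin x + sin 2x
(2(D + E_alpha) + E_3pi/2) f = (1499/204)cos x - (292/51)sin x - (1636/289)cos 2x + (611/289)sin 2x


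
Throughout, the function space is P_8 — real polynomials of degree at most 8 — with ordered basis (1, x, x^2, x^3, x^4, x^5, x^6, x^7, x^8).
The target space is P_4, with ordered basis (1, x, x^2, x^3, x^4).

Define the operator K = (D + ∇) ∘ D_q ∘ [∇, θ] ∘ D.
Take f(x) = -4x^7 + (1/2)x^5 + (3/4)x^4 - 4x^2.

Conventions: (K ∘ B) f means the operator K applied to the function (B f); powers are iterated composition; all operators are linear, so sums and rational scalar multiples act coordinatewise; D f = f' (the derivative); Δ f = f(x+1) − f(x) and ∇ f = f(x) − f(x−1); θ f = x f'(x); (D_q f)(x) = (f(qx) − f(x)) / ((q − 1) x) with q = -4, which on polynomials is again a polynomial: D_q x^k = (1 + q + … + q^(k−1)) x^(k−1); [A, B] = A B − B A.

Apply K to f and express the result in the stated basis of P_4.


the image equals g(x) = -275520x^3 - 50400x^2 - 96080x + 3356

D f = -28x^6 + (5/2)x^4 + 3x^3 - 8x
θ D f = -168x^6 + 10x^4 + 9x^3 - 8x
∇ θ D f = -1008x^5 + 2520x^4 - 3320x^3 + 2487x^2 - 995x + 159
∇ D f = -168x^5 + 420x^4 - 550x^3 + 414x^2 - 167x + 41/2
θ ∇ D f = -840x^5 + 1680x^4 - 1650x^3 + 828x^2 - 167x
[∇, θ] D f = -168x^5 + 840x^4 - 1670x^3 + 1659x^2 - 828x + 159
D_q [∇, θ] D f = -34440x^4 - 42840x^3 - 21710x^2 - 4977x - 828
D D_q [∇, θ] D f = -137760x^3 - 128520x^2 - 43420x - 4977
∇ D_q [∇, θ] D f = -137760x^3 + 78120x^2 - 52660x + 8333
(D + ∇) D_q [∇, θ] D f = -275520x^3 - 50400x^2 - 96080x + 3356


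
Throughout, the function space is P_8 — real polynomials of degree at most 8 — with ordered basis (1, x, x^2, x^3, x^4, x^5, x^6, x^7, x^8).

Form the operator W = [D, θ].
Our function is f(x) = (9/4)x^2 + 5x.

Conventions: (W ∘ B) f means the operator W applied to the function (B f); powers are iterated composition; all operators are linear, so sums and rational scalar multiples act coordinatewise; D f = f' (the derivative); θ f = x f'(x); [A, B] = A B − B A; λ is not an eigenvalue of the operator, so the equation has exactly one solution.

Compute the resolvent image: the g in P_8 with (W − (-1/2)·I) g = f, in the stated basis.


write g with unknown coordinates in the stated basis and equate coefficients in (W − (-1/2)·I) g = f
solving from the highest basis element down gives g = (9/2)x^2 - 8x + 16
check: W g = 9x - 8
so W g − (-1/2)·g = (9/4)x^2 + 5x = f ✓

g(x) = (9/2)x^2 - 8x + 16


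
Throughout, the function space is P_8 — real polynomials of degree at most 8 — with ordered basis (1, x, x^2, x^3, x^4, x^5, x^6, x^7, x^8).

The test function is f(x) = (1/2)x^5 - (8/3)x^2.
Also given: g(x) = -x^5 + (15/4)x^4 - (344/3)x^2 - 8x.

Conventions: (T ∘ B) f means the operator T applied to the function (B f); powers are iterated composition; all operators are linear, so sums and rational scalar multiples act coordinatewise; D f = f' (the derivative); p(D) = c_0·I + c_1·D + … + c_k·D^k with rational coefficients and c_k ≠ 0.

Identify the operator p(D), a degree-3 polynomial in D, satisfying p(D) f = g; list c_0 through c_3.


c_0 = -2, c_1 = 3/2, c_2 = 0, c_3 = -4

D^0 f = (1/2)x^5 - (8/3)x^2
D^1 f = (5/2)x^4 - (16/3)x
D^2 f = 10x^3 - 16/3
D^3 f = 30x^2
matching coefficients of g against c_0 f + c_1 Df + … from the top degree down determines the c_i
solution: c_0 = -2, c_1 = 3/2, c_2 = 0, c_3 = -4


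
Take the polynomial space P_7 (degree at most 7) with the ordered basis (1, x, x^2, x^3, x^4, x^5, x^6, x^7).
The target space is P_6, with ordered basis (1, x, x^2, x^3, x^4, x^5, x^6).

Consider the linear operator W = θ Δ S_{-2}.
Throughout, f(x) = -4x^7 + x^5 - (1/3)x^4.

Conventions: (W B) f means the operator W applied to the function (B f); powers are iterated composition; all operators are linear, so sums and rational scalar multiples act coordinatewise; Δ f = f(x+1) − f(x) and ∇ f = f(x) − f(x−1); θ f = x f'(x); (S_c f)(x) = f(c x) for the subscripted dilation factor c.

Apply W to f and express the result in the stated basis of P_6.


S_{-2} f = 512x^7 - 32x^5 - (16/3)x^4
Δ S_{-2} f = 3584x^6 + 10752x^5 + 17760x^4 + (52736/3)x^3 + 10400x^2 + (10208/3)x + 1424/3
θ (Δ S_{-2}) f = 21504x^6 + 53760x^5 + 71040x^4 + 52736x^3 + 20800x^2 + (10208/3)x

g(x) = 21504x^6 + 53760x^5 + 71040x^4 + 52736x^3 + 20800x^2 + (10208/3)x


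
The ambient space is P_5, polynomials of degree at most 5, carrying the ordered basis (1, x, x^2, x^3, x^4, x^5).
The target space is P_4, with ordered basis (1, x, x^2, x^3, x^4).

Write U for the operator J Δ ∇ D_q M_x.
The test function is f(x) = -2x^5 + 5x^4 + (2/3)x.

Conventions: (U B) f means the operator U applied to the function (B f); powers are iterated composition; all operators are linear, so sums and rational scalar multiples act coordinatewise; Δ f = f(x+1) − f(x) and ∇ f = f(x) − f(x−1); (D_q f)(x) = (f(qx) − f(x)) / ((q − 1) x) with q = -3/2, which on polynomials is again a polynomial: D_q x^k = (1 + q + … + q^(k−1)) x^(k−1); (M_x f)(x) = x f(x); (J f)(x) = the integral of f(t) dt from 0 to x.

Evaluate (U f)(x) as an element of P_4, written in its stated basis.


M_x f = -2x^6 + 5x^5 + (2/3)x^2
D_q M_x f = (133/16)x^5 + (275/16)x^4 - (1/3)x
∇ (D_q M_x) f = (665/16)x^4 - (115/8)x^3 - 20x^2 + (435/16)x - 221/24
Δ ∇ (D_q M_x) f = (665/4)x^3 + (825/4)x^2 + (665/8)x + 275/8
J Δ ∇ (D_q M_x) f = (665/16)x^4 + (275/4)x^3 + (665/16)x^2 + (275/8)x

the result is g(x) = (665/16)x^4 + (275/4)x^3 + (665/16)x^2 + (275/8)x


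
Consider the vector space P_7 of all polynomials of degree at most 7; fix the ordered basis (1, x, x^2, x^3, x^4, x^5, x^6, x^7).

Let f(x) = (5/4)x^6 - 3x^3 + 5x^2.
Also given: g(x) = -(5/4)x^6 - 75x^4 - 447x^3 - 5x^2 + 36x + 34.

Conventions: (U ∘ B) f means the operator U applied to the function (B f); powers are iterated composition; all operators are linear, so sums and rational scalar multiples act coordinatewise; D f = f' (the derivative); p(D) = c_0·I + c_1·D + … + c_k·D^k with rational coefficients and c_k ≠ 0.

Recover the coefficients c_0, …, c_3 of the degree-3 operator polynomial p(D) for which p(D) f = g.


D^0 f = (5/4)x^6 - 3x^3 + 5x^2
D^1 f = (15/2)x^5 - 9x^2 + 10x
D^2 f = (75/2)x^4 - 18x + 10
D^3 f = 150x^3 - 18
matching coefficients of g against c_0 f + c_1 Df + … from the top degree down determines the c_i
solution: c_0 = -1, c_1 = 0, c_2 = -2, c_3 = -3

p(D) = -I − 2·D^2 − 3·D^3, i.e. c_0 = -1, c_1 = 0, c_2 = -2, c_3 = -3


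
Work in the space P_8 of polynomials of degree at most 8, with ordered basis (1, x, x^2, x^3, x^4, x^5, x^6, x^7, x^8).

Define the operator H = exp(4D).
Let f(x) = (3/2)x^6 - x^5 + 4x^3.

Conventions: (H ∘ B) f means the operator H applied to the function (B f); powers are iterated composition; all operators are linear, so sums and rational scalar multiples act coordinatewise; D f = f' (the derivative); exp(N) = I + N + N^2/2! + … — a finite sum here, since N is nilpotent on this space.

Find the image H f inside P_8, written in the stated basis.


the result is g(x) = (3/2)x^6 + 35x^5 + 340x^4 + 1764x^3 + 5168x^2 + 8128x + 5376

order-1 term: 36x^5 - 20x^4 + 48x^2
order-2 term: 360x^4 - 160x^3 + 192x
order-3 term: 1920x^3 - 640x^2 + 256
order-4 term: 5760x^2 - 1280x
order-5 term: 9216x - 1024
order-6 term: 6144
the series for exp(4D) f terminates at order 6
exp(4D) f = (3/2)x^6 + 35x^5 + 340x^4 + 1764x^3 + 5168x^2 + 8128x + 5376


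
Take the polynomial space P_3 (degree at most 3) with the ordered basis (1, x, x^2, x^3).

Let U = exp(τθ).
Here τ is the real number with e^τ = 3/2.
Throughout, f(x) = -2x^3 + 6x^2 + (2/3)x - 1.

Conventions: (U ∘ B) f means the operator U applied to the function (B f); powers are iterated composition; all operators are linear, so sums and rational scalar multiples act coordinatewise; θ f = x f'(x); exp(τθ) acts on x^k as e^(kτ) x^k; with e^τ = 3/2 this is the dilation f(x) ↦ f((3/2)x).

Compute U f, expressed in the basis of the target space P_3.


the result is g(x) = -(27/4)x^3 + (27/2)x^2 + x - 1

exp(τθ) x^k = e^(kτ) x^k; with e^τ = 3/2 this sends x^k to (3/2)^k x^k
x ↦ 3/2 x
x^2 ↦ 9/4 x^2
x^3 ↦ 27/8 x^3
applying this coordinatewise to f: exp(τθ) f = -(27/4)x^3 + (27/2)x^2 + x - 1


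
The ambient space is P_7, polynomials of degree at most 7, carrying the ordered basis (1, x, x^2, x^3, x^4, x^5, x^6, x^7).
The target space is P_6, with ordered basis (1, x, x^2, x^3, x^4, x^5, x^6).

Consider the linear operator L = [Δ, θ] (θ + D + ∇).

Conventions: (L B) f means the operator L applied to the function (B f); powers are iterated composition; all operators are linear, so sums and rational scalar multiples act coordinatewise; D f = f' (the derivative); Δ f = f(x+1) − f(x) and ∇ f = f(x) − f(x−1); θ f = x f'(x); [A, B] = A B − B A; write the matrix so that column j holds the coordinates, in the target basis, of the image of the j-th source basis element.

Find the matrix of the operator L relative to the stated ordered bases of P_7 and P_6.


the matrix is [[0, 1, 8, 18, 32, 50, 72, 98]; [0, 0, 4, 30, 84, 180, 330, 546]; [0, 0, 0, 9, 72, 240, 600, 1260]; [0, 0, 0, 0, 16, 140, 540, 1540]; [0, 0, 0, 0, 0, 25, 240, 1050]; [0, 0, 0, 0, 0, 0, 36, 378]; [0, 0, 0, 0, 0, 0, 0, 49]] (rows listed top to bottom)

image of 1: 0
image of x: 1
image of x^2: 4x + 8
image of x^3: 9x^2 + 30x + 18
image of x^4: 16x^3 + 72x^2 + 84x + 32
image of x^5: 25x^4 + 140x^3 + 240x^2 + 180x + 50
image of x^6: 36x^5 + 240x^4 + 540x^3 + 600x^2 + 330x + 72
image of x^7: 49x^6 + 378x^5 + 1050x^4 + 1540x^3 + 1260x^2 + 546x + 98
each image's coordinates form column j of the matrix


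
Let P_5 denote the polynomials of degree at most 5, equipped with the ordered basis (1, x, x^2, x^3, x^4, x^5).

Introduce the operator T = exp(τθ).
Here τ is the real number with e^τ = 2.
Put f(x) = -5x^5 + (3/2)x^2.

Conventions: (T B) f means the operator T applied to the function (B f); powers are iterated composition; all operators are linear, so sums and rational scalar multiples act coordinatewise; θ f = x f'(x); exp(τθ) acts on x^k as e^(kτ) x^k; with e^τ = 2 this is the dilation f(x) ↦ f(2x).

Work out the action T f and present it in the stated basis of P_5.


g(x) = -160x^5 + 6x^2

exp(τθ) x^k = e^(kτ) x^k; with e^τ = 2 this sends x^k to 2^k x^k
x^2 ↦ 4 x^2
x^5 ↦ 32 x^5
applying this coordinatewise to f: exp(τθ) f = -160x^5 + 6x^2


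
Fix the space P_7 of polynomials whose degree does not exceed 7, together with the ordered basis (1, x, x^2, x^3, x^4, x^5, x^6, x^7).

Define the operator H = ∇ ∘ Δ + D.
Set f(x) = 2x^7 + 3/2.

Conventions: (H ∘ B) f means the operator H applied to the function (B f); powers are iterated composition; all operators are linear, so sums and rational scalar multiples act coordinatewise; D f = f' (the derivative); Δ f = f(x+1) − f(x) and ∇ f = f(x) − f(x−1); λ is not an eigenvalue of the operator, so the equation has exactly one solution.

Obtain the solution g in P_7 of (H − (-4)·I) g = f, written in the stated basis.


write g with unknown coordinates in the stated basis and equate coefficients in (H − (-4)·I) g = f
solving from the highest basis element down gives g = (1/2)x^7 - (7/8)x^6 - (63/16)x^5 + (735/64)x^4 - (35/64)x^3 - (7035/256)x^2 + (11599/512)x + 6445/2048
check: H g = (7/2)x^6 + (63/4)x^5 - (735/16)x^4 + (35/16)x^3 + (7035/64)x^2 - (11599/128)x - 5677/512
so H g − (-4)·g = 2x^7 + 3/2 = f ✓

the image equals g(x) = (1/2)x^7 - (7/8)x^6 - (63/16)x^5 + (735/64)x^4 - (35/64)x^3 - (7035/256)x^2 + (11599/512)x + 6445/2048


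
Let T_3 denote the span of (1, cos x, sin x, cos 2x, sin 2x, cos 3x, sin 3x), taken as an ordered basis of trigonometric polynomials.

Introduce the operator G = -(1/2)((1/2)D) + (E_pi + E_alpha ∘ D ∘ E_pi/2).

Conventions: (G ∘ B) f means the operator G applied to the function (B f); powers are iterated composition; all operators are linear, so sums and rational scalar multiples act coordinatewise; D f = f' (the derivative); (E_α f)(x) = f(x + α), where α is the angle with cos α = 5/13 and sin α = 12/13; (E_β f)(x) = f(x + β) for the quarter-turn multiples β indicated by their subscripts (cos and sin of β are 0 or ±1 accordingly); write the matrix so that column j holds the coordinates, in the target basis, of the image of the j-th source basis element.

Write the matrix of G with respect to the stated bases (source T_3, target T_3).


image of 1: 1
image of cos x: -(18/13)cos x + (61/52)sin x
image of sin x: -(61/52)cos x - (18/13)sin x
image of cos 2x: (409/169)cos 2x - (307/338)sin 2x
image of sin 2x: (307/338)cos 2x + (409/169)sin 2x
image of cos 3x: -(8302/2197)cos 3x + (16527/8788)sin 3x
image of sin 3x: -(16527/8788)cos 3x - (8302/2197)sin 3x
each image's coordinates form column j of the matrix

the matrix is [[1, 0, 0, 0, 0, 0, 0]; [0, -18/13, -61/52, 0, 0, 0, 0]; [0, 61/52, -18/13, 0, 0, 0, 0]; [0, 0, 0, 409/169, 307/338, 0, 0]; [0, 0, 0, -307/338, 409/169, 0, 0]; [0, 0, 0, 0, 0, -8302/2197, -16527/8788]; [0, 0, 0, 0, 0, 16527/8788, -8302/2197]] (rows listed top to bottom)


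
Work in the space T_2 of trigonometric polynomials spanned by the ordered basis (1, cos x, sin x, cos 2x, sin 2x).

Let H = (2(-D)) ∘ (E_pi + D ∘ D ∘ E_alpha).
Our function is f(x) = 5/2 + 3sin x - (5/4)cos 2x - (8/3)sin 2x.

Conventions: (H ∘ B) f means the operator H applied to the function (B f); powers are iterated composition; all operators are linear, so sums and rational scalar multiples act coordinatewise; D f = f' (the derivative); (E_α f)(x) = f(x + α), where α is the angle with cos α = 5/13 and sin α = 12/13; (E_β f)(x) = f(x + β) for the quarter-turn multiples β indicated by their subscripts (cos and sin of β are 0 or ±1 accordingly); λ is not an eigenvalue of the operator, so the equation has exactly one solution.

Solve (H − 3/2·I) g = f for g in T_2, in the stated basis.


the image equals g(x) = -5/3 - (48/109)cos x - (58/109)sin x - (33305/538722)cos 2x + (12028/89787)sin 2x

write g with unknown coordinates in the stated basis and equate coefficients in (H − 3/2·I) g = f
solving from the highest basis element down gives g = -5/3 - (48/109)cos x - (58/109)sin x - (33305/538722)cos 2x + (12028/89787)sin 2x
check: H g = -(72/109)cos x + (240/109)sin x - (120560/89787)cos 2x - (221390/89787)sin 2x
so H g − 3/2·g = 5/2 + 3sin x - (5/4)cos 2x - (8/3)sin 2x = f ✓


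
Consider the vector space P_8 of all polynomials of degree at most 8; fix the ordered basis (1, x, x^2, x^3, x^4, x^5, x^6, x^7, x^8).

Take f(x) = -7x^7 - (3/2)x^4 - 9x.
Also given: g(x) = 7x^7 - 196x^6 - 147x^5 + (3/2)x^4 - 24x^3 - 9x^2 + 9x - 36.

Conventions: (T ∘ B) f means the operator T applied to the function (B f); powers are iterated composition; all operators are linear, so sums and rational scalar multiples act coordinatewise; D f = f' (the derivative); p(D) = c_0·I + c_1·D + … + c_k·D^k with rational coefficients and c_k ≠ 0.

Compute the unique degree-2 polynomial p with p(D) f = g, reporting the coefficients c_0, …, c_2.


c_0 = -1, c_1 = 4, c_2 = 1/2

D^0 f = -7x^7 - (3/2)x^4 - 9x
D^1 f = -49x^6 - 6x^3 - 9
D^2 f = -294x^5 - 18x^2
matching coefficients of g against c_0 f + c_1 Df + … from the top degree down determines the c_i
solution: c_0 = -1, c_1 = 4, c_2 = 1/2


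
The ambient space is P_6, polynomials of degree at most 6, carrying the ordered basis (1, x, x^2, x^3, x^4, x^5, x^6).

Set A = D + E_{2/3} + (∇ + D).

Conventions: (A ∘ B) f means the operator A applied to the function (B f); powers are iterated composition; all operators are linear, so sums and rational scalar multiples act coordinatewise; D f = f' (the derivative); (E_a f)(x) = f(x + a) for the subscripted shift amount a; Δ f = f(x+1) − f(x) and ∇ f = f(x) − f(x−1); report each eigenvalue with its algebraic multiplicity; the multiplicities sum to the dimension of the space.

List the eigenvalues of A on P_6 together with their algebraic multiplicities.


λ = 1 (multiplicity 7)

image of 1: 1
image of x: x + 11/3
image of x^2: x^2 + (22/3)x - 5/9
image of x^3: x^3 + 11x^2 - (5/3)x + 35/27
image of x^4: x^4 + (44/3)x^3 - (10/3)x^2 + (140/27)x - 65/81
image of x^5: x^5 + (55/3)x^4 - (50/9)x^3 + (350/27)x^2 - (325/81)x + 275/243
image of x^6: x^6 + 22x^5 - (25/3)x^4 + (700/27)x^3 - (325/27)x^2 + (550/81)x - 665/729
the matrix is upper triangular; its diagonal is (1, 1, 1, 1, 1, 1, 1)
for a triangular matrix the eigenvalues are the diagonal entries, with algebraic multiplicity their repetition count


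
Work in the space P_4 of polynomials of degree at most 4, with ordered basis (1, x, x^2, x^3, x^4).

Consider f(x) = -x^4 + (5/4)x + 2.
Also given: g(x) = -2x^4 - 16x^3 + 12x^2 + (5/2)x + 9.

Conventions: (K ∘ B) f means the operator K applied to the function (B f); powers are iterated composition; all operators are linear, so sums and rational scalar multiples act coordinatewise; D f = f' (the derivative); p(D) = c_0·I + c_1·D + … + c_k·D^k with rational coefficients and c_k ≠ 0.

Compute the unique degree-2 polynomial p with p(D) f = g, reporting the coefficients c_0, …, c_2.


D^0 f = -x^4 + (5/4)x + 2
D^1 f = -4x^3 + 5/4
D^2 f = -12x^2
matching coefficients of g against c_0 f + c_1 Df + … from the top degree down determines the c_i
solution: c_0 = 2, c_1 = 4, c_2 = -1

p(D) = 2·I + 4·D − D^2, i.e. c_0 = 2, c_1 = 4, c_2 = -1


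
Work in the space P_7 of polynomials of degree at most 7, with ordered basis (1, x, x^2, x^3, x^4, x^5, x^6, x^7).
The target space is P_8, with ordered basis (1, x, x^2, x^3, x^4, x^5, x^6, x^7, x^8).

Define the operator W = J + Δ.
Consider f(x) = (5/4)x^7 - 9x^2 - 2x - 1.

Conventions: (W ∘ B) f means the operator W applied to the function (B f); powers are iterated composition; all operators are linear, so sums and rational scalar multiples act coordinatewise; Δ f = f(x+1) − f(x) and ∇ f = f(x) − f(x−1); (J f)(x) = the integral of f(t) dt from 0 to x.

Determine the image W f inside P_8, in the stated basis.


J f = (5/32)x^8 - 3x^3 - x^2 - x
Δ f = (35/4)x^6 + (105/4)x^5 + (175/4)x^4 + (175/4)x^3 + (105/4)x^2 - (37/4)x - 39/4
(J + Δ) f = (5/32)x^8 + (35/4)x^6 + (105/4)x^5 + (175/4)x^4 + (163/4)x^3 + (101/4)x^2 - (41/4)x - 39/4

the result is g(x) = (5/32)x^8 + (35/4)x^6 + (105/4)x^5 + (175/4)x^4 + (163/4)x^3 + (101/4)x^2 - (41/4)x - 39/4


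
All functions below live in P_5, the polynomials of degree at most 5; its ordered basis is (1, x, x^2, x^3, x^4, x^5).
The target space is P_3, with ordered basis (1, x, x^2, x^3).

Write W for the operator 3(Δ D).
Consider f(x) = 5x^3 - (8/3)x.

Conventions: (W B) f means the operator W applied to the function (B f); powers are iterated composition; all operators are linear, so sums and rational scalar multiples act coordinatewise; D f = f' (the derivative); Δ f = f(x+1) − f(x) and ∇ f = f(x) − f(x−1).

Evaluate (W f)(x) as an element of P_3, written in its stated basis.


D f = 15x^2 - 8/3
Δ D f = 30x + 15
(3(Δ D)) f = 90x + 45

g(x) = 90x + 45


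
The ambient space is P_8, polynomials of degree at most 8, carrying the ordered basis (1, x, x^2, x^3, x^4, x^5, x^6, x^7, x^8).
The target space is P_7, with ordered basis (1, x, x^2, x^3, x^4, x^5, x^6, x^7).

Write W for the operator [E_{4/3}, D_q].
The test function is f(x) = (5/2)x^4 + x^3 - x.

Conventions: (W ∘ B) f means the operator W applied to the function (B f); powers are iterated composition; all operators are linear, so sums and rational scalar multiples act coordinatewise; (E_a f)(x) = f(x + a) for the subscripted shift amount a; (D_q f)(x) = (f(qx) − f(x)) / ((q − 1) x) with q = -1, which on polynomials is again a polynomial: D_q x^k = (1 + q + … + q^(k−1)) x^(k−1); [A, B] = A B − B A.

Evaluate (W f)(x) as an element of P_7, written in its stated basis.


the image equals g(x) = -(40/3)x^2 + (8/3)x - 736/27

D_q f = x^2 - 1
E_{4/3} D_q f = x^2 + (8/3)x + 7/9
E_{4/3} f = (5/2)x^4 + (43/3)x^3 + (92/3)x^2 + (757/27)x + 724/81
D_q E_{4/3} f = (43/3)x^2 + 757/27
[E_{4/3}, D_q] f = -(40/3)x^2 + (8/3)x - 736/27


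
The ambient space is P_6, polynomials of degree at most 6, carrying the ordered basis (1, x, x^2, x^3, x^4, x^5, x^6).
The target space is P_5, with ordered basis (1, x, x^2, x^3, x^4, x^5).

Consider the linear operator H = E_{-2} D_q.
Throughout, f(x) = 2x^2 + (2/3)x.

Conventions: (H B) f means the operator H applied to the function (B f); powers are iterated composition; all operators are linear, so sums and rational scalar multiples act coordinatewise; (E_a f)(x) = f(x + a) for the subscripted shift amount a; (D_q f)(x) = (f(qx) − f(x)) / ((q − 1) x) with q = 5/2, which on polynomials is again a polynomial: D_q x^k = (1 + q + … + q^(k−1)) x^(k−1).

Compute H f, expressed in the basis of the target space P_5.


D_q f = 7x + 2/3
E_{-2} D_q f = 7x - 40/3

g(x) = 7x - 40/3


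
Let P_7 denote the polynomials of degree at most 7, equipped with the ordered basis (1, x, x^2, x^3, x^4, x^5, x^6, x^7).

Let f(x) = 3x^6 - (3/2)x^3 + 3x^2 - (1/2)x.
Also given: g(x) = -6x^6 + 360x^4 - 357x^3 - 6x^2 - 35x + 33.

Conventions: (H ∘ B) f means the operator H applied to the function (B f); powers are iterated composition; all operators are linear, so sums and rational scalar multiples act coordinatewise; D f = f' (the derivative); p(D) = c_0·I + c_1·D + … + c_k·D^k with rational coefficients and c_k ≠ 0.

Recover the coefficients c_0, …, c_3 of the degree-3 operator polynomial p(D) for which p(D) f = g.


c_0 = -2, c_1 = 0, c_2 = 4, c_3 = -1

D^0 f = 3x^6 - (3/2)x^3 + 3x^2 - (1/2)x
D^1 f = 18x^5 - (9/2)x^2 + 6x - 1/2
D^2 f = 90x^4 - 9x + 6
D^3 f = 360x^3 - 9
matching coefficients of g against c_0 f + c_1 Df + … from the top degree down determines the c_i
solution: c_0 = -2, c_1 = 0, c_2 = 4, c_3 = -1


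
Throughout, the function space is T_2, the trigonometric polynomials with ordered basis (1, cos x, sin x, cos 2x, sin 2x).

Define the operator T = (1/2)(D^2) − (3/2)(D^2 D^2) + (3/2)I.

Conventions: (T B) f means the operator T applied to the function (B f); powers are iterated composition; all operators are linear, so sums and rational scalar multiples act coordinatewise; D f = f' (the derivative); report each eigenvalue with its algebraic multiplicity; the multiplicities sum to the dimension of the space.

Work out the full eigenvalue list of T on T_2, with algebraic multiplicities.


λ = -49/2 (multiplicity 2), λ = -1/2 (multiplicity 2), λ = 3/2 (multiplicity 1)

image of 1: 3/2
image of cos x: -(1/2)cos x
image of sin x: -(1/2)sin x
image of cos 2x: -(49/2)cos 2x
image of sin 2x: -(49/2)sin 2x
the matrix is diagonal; its diagonal is (3/2, -1/2, -1/2, -49/2, -49/2)
for a triangular matrix the eigenvalues are the diagonal entries, with algebraic multiplicity their repetition count


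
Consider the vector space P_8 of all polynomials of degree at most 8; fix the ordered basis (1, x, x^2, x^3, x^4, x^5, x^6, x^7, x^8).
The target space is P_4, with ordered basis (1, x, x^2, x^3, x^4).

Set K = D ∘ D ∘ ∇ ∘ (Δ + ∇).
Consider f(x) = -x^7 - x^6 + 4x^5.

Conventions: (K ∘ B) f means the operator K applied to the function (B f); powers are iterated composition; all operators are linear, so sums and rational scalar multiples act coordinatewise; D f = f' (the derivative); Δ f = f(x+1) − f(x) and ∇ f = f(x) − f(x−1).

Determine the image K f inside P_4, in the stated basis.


Δ f = -7x^6 - 27x^5 - 30x^4 - 15x^3 + 4x^2 + 7x + 2
∇ f = -7x^6 + 15x^5 - 25x^3 + 34x^2 - 19x + 4
(Δ + ∇) f = -14x^6 - 12x^5 - 30x^4 - 40x^3 + 38x^2 - 12x + 6
∇ (Δ + ∇) f = -84x^5 + 150x^4 - 280x^3 + 150x^2 + 52x - 58
D ∇ (Δ + ∇) f = -420x^4 + 600x^3 - 840x^2 + 300x + 52
D D ∇ (Δ + ∇) f = -1680x^3 + 1800x^2 - 1680x + 300

the image equals g(x) = -1680x^3 + 1800x^2 - 1680x + 300


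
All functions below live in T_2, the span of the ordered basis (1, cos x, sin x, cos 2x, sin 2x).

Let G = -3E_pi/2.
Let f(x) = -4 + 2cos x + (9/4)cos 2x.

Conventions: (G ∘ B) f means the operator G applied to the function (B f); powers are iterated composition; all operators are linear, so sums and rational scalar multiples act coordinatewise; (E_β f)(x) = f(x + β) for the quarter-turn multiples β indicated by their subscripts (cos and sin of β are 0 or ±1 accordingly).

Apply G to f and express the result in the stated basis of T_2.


E_pi/2 f = -4 - 2sin x - (9/4)cos 2x
(-3E_pi/2) f = 12 + 6sin x + (27/4)cos 2x

the image equals g(x) = 12 + 6sin x + (27/4)cos 2x


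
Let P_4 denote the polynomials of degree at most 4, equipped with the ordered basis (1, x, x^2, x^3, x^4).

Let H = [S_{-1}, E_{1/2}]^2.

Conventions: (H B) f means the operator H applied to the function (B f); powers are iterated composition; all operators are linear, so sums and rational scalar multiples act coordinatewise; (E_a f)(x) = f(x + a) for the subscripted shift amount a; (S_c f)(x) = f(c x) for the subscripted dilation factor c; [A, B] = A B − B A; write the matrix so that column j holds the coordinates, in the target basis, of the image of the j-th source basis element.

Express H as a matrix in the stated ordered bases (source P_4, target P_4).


image of 1: 0
image of x: 0
image of x^2: -2
image of x^3: -6x
image of x^4: -12x^2 - 2
each image's coordinates form column j of the matrix

the matrix is [[0, 0, -2, 0, -2]; [0, 0, 0, -6, 0]; [0, 0, 0, 0, -12]; [0, 0, 0, 0, 0]; [0, 0, 0, 0, 0]] (rows listed top to bottom)


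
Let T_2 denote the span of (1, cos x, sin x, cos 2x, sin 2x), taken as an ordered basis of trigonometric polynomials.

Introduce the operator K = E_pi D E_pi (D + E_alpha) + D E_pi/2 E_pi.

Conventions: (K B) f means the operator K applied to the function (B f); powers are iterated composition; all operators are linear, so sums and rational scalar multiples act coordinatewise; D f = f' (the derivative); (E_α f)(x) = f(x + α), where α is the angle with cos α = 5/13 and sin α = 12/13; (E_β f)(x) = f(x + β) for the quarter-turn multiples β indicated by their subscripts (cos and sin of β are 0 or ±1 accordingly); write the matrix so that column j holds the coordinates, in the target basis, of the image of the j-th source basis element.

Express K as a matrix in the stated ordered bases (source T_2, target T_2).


the matrix is [[0, 0, 0, 0, 0]; [0, -12/13, 5/13, 0, 0]; [0, -5/13, -12/13, 0, 0]; [0, 0, 0, -916/169, -576/169]; [0, 0, 0, 576/169, -916/169]] (rows listed top to bottom)

image of 1: 0
image of cos x: -(12/13)cos x - (5/13)sin x
image of sin x: (5/13)cos x - (12/13)sin x
image of cos 2x: -(916/169)cos 2x + (576/169)sin 2x
image of sin 2x: -(576/169)cos 2x - (916/169)sin 2x
each image's coordinates form column j of the matrix


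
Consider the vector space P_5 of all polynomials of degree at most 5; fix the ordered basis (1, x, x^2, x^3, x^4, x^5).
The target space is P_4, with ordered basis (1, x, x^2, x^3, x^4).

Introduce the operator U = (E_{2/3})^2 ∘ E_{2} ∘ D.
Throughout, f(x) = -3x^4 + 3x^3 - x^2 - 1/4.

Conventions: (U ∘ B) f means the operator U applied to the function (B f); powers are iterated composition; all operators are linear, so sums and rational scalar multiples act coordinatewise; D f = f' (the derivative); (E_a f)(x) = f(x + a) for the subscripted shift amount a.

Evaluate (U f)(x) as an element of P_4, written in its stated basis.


D f = -12x^3 + 9x^2 - 2x
E_{2} D f = -12x^3 - 63x^2 - 110x - 64
E_{2/3} (E_{2} ∘ D) f = -12x^3 - 87x^2 - 210x - 1520/9
E_{2/3} E_{2/3} (E_{2} ∘ D) f = -12x^3 - 111x^2 - 342x - 3160/9

the image equals g(x) = -12x^3 - 111x^2 - 342x - 3160/9


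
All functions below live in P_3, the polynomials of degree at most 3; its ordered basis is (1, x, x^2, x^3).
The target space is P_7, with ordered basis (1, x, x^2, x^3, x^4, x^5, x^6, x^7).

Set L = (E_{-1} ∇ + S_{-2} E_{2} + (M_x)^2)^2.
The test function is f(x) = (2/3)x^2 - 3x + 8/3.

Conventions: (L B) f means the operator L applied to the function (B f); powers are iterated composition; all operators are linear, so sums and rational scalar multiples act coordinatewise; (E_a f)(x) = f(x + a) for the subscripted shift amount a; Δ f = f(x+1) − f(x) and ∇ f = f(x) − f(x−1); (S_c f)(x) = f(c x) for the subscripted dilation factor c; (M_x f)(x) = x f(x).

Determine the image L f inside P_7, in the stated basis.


∇ f = (4/3)x - 11/3
E_{-1} ∇ f = (4/3)x - 5
E_{2} f = (2/3)x^2 - (1/3)x - 2/3
S_{-2} E_{2} f = (8/3)x^2 + (2/3)x - 2/3
M_x f = (2/3)x^3 - 3x^2 + (8/3)x
M_x M_x f = (2/3)x^4 - 3x^3 + (8/3)x^2
(E_{-1} ∇ + S_{-2} E_{2} + (M_x)^2) f = (2/3)x^4 - 3x^3 + (16/3)x^2 + 2x - 17/3
∇ (E_{-1} ∇ + S_{-2} E_{2} + (M_x)^2) f = (8/3)x^3 - 13x^2 + (67/3)x - 7
E_{-1} ∇ (E_{-1} ∇ + S_{-2} E_{2} + (M_x)^2) f = (8/3)x^3 - 21x^2 + (169/3)x - 45
E_{2} (E_{-1} ∇ + S_{-2} E_{2} + (M_x)^2) f = (2/3)x^4 + (7/3)x^3 + (10/3)x^2 + (26/3)x + 19/3
S_{-2} E_{2} (E_{-1} ∇ + S_{-2} E_{2} + (M_x)^2) f = (32/3)x^4 - (56/3)x^3 + (40/3)x^2 - (52/3)x + 19/3
M_x (E_{-1} ∇ + S_{-2} E_{2} + (M_x)^2) f = (2/3)x^5 - 3x^4 + (16/3)x^3 + 2x^2 - (17/3)x
M_x M_x (E_{-1} ∇ + S_{-2} E_{2} + (M_x)^2) f = (2/3)x^6 - 3x^5 + (16/3)x^4 + 2x^3 - (17/3)x^2
(E_{-1} ∇ + S_{-2} E_{2} + (M_x)^2) (E_{-1} ∇ + S_{-2} E_{2} + (M_x)^2) f = (2/3)x^6 - 3x^5 + 16x^4 - 14x^3 - (40/3)x^2 + 39x - 116/3

g(x) = (2/3)x^6 - 3x^5 + 16x^4 - 14x^3 - (40/3)x^2 + 39x - 116/3


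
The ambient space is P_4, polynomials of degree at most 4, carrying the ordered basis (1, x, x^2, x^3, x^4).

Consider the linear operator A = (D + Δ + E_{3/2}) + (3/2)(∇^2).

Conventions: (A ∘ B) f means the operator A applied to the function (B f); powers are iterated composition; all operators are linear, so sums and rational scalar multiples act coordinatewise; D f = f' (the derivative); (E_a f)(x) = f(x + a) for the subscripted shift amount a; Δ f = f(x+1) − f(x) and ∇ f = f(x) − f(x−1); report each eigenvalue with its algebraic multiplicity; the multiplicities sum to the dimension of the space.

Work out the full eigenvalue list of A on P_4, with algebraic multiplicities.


λ = 1 (multiplicity 5)

image of 1: 1
image of x: x + 7/2
image of x^2: x^2 + 7x + 25/4
image of x^3: x^3 + (21/2)x^2 + (75/4)x - 37/8
image of x^4: x^4 + 14x^3 + (75/2)x^2 - (37/2)x + 433/16
the matrix is upper triangular; its diagonal is (1, 1, 1, 1, 1)
for a triangular matrix the eigenvalues are the diagonal entries, with algebraic multiplicity their repetition count


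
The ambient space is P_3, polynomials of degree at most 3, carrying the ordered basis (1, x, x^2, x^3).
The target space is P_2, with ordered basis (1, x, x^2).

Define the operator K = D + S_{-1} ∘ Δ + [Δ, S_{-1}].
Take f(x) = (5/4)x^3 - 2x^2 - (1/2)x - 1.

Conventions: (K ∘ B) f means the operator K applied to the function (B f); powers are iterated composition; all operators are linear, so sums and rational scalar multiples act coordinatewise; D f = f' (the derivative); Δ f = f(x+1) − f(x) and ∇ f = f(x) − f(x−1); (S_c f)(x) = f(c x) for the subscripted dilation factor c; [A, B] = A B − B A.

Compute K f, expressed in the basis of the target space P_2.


g(x) = -(47/4)x - 13/4

D f = (15/4)x^2 - 4x - 1/2
Δ f = (15/4)x^2 - (1/4)x - 5/4
S_{-1} Δ f = (15/4)x^2 + (1/4)x - 5/4
S_{-1} f = -(5/4)x^3 - 2x^2 + (1/2)x - 1
Δ S_{-1} f = -(15/4)x^2 - (31/4)x - 11/4
Δ f = (15/4)x^2 - (1/4)x - 5/4
S_{-1} Δ f = (15/4)x^2 + (1/4)x - 5/4
[Δ, S_{-1}] f = -(15/2)x^2 - 8x - 3/2
(D + S_{-1} ∘ Δ + [Δ, S_{-1}]) f = -(47/4)x - 13/4


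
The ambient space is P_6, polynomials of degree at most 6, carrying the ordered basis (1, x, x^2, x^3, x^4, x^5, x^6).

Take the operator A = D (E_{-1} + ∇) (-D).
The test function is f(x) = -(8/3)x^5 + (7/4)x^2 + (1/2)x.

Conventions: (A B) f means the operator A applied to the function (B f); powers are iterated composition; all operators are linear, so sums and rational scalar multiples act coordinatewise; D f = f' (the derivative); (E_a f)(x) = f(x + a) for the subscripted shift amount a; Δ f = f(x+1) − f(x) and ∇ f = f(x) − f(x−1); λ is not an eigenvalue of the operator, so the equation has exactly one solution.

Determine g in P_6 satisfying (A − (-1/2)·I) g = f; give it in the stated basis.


write g with unknown coordinates in the stated basis and equate coefficients in (A − (-1/2)·I) g = f
solving from the highest basis element down gives g = -(16/3)x^5 - (640/3)x^3 + (7/2)x^2 - 2559x + 14
check: A g = (320/3)x^3 + 1280x - 7
so A g − (-1/2)·g = -(8/3)x^5 + (7/4)x^2 + (1/2)x = f ✓

g(x) = -(16/3)x^5 - (640/3)x^3 + (7/2)x^2 - 2559x + 14


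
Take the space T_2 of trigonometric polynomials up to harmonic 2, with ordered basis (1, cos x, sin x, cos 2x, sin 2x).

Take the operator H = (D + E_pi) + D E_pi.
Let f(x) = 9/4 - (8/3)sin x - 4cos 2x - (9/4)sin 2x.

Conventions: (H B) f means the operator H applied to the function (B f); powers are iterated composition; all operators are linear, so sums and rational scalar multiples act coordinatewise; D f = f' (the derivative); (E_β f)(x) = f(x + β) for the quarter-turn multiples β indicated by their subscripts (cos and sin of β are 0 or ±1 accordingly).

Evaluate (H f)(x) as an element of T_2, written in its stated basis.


the result is g(x) = 9/4 + (8/3)sin x - 13cos 2x + (55/4)sin 2x

D f = -(8/3)cos x - (9/2)cos 2x + 8sin 2x
E_pi f = 9/4 + (8/3)sin x - 4cos 2x - (9/4)sin 2x
(D + E_pi) f = 9/4 - (8/3)cos x + (8/3)sin x - (17/2)cos 2x + (23/4)sin 2x
E_pi f = 9/4 + (8/3)sin x - 4cos 2x - (9/4)sin 2x
D E_pi f = (8/3)cos x - (9/2)cos 2x + 8sin 2x
((D + E_pi) + D E_pi) f = 9/4 + (8/3)sin x - 13cos 2x + (55/4)sin 2x


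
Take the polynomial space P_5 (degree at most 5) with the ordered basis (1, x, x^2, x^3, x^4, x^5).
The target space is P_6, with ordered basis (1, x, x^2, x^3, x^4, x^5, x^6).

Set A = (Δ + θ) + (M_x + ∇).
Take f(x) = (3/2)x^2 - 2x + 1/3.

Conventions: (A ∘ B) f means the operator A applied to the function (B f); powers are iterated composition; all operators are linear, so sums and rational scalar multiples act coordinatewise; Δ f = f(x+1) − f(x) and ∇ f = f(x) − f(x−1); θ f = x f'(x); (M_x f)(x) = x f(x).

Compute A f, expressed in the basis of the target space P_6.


the result is g(x) = (3/2)x^3 + x^2 + (13/3)x - 4

Δ f = 3x - 1/2
θ f = 3x^2 - 2x
(Δ + θ) f = 3x^2 + x - 1/2
M_x f = (3/2)x^3 - 2x^2 + (1/3)x
∇ f = 3x - 7/2
(M_x + ∇) f = (3/2)x^3 - 2x^2 + (10/3)x - 7/2
((Δ + θ) + (M_x + ∇)) f = (3/2)x^3 + x^2 + (13/3)x - 4


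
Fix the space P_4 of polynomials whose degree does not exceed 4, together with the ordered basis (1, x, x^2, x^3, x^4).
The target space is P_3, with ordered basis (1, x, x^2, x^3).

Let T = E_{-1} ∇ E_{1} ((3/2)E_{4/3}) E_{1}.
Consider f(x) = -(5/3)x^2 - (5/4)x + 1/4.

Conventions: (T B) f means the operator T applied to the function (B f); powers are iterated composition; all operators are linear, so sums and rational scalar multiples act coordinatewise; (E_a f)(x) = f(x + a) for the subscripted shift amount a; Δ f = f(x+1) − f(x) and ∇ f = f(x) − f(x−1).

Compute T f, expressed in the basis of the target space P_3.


E_{1} f = -(5/3)x^2 - (55/12)x - 8/3
E_{4/3} E_{1} f = -(5/3)x^2 - (325/36)x - 317/27
((3/2)E_{4/3}) E_{1} f = -(5/2)x^2 - (325/24)x - 317/18
E_{1} ((3/2)E_{4/3}) E_{1} f = -(5/2)x^2 - (445/24)x - 2423/72
∇ E_{1} ((3/2)E_{4/3}) E_{1} f = -5x - 385/24
E_{-1} ∇ E_{1} ((3/2)E_{4/3}) E_{1} f = -5x - 265/24

g(x) = -5x - 265/24
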